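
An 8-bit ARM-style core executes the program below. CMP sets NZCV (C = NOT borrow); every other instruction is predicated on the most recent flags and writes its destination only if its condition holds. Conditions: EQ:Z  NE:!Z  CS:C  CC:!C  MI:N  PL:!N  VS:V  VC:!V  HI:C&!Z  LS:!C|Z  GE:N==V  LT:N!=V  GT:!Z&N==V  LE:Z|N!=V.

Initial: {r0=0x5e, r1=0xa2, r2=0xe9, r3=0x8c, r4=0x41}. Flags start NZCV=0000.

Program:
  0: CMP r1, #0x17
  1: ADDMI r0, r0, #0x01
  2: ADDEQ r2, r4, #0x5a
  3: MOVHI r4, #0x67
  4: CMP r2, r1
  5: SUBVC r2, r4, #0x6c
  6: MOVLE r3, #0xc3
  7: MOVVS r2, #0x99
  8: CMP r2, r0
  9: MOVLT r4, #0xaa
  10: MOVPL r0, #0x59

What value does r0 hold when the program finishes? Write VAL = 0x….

VAL = 0x5f

[0] flags=1010 → (cmp)
[1] flags=1010 MI?T → r0=0x5f
[2] flags=1010 EQ?F → skip
[3] flags=1010 HI?T → r4=0x67
[4] flags=0010 → (cmp)
[5] flags=0010 VC?T → r2=0xfb
[6] flags=0010 LE?F → skip
[7] flags=0010 VS?F → skip
[8] flags=1010 → (cmp)
[9] flags=1010 LT?T → r4=0xaa
[10] flags=1010 PL?F → skip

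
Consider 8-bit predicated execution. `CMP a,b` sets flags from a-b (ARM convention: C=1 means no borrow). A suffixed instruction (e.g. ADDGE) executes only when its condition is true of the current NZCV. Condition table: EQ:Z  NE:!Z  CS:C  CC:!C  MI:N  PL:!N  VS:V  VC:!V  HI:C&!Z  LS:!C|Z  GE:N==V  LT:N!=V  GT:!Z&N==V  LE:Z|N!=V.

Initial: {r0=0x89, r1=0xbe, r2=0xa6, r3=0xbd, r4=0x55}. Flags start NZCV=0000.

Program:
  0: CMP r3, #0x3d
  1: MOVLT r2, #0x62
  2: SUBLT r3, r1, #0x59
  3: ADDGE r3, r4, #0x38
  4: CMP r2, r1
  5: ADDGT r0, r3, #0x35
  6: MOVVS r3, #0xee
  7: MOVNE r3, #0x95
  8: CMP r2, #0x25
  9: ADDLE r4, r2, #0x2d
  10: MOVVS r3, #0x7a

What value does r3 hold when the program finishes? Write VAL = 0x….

0: ✓ CMP  NZCV=1010
1: ✓ MOVLT  r2←0x62
2: ✓ SUBLT  r3←0x65
3: · ADDGE
4: ✓ CMP  NZCV=1001
5: ✓ ADDGT  r0←0x9a
6: ✓ MOVVS  r3←0xee
7: ✓ MOVNE  r3←0x95
8: ✓ CMP  NZCV=0010
9: · ADDLE
10: · MOVVS

VAL = 0x95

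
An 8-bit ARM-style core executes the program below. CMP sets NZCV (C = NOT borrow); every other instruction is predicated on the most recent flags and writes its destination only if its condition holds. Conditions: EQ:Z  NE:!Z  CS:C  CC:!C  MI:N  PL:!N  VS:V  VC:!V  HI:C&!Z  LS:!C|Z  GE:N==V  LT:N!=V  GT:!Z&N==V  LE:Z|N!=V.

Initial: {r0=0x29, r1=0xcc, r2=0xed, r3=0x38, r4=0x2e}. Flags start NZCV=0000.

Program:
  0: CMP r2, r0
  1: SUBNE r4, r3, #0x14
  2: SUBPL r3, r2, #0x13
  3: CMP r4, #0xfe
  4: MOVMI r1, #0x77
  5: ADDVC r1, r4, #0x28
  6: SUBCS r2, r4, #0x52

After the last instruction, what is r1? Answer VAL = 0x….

0: ✓ CMP  NZCV=1010
1: ✓ SUBNE  r4←0x24
2: · SUBPL
3: ✓ CMP  NZCV=0000
4: · MOVMI
5: ✓ ADDVC  r1←0x4c
6: · SUBCS

VAL = 0x4c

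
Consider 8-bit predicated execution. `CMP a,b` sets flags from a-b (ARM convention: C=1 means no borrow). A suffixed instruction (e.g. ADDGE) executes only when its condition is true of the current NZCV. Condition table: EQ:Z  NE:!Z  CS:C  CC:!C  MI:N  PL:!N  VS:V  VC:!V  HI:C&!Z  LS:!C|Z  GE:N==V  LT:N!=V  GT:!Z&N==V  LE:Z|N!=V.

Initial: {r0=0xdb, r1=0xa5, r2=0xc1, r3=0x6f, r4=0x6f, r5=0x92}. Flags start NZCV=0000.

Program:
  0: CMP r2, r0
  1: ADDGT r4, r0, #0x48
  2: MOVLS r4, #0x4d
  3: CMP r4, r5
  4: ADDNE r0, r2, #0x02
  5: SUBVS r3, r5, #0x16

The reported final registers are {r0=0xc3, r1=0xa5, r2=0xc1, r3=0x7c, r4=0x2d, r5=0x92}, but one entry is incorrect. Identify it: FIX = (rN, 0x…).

FIX = (r4, 0x4d)

[0] flags=1000 → (cmp)
[1] flags=1000 GT?F → skip
[2] flags=1000 LS?T → r4=0x4d
[3] flags=1001 → (cmp)
[4] flags=1001 NE?T → r0=0xc3
[5] flags=1001 VS?T → r3=0x7c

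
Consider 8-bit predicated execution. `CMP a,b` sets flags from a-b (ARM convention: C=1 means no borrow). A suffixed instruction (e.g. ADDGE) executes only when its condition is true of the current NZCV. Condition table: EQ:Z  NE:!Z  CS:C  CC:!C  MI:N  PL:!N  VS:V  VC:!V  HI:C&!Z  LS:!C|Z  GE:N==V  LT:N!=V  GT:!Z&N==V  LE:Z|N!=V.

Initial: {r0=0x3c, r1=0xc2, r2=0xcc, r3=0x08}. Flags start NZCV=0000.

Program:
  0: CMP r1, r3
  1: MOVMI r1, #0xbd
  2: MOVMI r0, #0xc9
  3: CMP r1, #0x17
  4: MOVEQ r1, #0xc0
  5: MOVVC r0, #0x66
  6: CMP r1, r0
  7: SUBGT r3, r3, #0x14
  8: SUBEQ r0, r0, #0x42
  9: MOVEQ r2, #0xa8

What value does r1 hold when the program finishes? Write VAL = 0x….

[0] flags=1010 → (cmp)
[1] flags=1010 MI?T → r1=0xbd
[2] flags=1010 MI?T → r0=0xc9
[3] flags=1010 → (cmp)
[4] flags=1010 EQ?F → skip
[5] flags=1010 VC?T → r0=0x66
[6] flags=0011 → (cmp)
[7] flags=0011 GT?F → skip
[8] flags=0011 EQ?F → skip
[9] flags=0011 EQ?F → skip

VAL = 0xbd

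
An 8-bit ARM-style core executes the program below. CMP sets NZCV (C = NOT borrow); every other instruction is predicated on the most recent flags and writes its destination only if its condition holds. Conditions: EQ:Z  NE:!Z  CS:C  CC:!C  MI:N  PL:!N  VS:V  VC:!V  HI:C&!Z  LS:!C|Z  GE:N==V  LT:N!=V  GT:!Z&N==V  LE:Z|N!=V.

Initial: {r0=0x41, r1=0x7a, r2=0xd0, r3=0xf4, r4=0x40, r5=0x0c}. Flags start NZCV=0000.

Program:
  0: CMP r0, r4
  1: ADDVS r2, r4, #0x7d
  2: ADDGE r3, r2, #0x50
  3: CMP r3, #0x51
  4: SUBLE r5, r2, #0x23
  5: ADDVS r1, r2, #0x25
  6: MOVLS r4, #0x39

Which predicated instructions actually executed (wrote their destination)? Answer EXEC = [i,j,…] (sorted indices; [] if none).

0: ✓ CMP  NZCV=0010
1: · ADDVS
2: ✓ ADDGE  r3←0x20
3: ✓ CMP  NZCV=1000
4: ✓ SUBLE  r5←0xad
5: · ADDVS
6: ✓ MOVLS  r4←0x39

EXEC = [2,4,6]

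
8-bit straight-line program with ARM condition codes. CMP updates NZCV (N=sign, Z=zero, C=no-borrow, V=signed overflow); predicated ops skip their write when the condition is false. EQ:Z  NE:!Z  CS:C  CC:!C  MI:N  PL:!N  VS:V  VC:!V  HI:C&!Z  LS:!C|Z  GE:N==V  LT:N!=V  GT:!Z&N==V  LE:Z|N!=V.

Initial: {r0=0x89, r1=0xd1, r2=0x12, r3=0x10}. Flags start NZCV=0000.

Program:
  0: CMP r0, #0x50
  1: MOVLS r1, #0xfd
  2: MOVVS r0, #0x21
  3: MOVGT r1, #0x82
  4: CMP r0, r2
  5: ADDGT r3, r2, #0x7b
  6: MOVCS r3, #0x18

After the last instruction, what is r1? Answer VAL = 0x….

VAL = 0xd1

[0] flags=0011 → (cmp)
[1] flags=0011 LS?F → skip
[2] flags=0011 VS?T → r0=0x21
[3] flags=0011 GT?F → skip
[4] flags=0010 → (cmp)
[5] flags=0010 GT?T → r3=0x8d
[6] flags=0010 CS?T → r3=0x18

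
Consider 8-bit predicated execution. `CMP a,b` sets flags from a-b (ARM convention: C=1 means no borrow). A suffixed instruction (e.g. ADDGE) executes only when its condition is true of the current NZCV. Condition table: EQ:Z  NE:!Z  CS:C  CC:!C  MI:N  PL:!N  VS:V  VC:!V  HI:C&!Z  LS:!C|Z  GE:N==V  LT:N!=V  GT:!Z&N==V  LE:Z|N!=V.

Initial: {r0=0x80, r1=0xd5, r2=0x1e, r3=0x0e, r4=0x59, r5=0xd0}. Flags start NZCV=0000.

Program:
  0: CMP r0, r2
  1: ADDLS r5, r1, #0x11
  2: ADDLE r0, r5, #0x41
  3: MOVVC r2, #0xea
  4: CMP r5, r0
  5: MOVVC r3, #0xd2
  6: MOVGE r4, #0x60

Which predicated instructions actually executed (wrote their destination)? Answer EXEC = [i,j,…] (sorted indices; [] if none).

EXEC = [2,5]

[0] flags=0011 → (cmp)
[1] flags=0011 LS?F → skip
[2] flags=0011 LE?T → r0=0x11
[3] flags=0011 VC?F → skip
[4] flags=1010 → (cmp)
[5] flags=1010 VC?T → r3=0xd2
[6] flags=1010 GE?F → skip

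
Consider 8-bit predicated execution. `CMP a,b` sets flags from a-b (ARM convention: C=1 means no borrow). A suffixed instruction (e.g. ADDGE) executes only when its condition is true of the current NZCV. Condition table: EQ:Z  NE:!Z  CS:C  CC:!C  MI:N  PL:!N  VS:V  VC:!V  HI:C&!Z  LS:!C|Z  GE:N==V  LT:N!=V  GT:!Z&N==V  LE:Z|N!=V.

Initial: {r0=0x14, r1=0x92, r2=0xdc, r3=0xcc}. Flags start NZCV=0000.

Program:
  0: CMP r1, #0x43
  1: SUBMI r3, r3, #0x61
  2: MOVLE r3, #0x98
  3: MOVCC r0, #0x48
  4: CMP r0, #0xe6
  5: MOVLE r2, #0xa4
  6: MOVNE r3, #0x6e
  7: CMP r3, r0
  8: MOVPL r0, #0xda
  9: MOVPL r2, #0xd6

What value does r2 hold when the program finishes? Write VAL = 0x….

[0] flags=0011 → (cmp)
[1] flags=0011 MI?F → skip
[2] flags=0011 LE?T → r3=0x98
[3] flags=0011 CC?F → skip
[4] flags=0000 → (cmp)
[5] flags=0000 LE?F → skip
[6] flags=0000 NE?T → r3=0x6e
[7] flags=0010 → (cmp)
[8] flags=0010 PL?T → r0=0xda
[9] flags=0010 PL?T → r2=0xd6

VAL = 0xd6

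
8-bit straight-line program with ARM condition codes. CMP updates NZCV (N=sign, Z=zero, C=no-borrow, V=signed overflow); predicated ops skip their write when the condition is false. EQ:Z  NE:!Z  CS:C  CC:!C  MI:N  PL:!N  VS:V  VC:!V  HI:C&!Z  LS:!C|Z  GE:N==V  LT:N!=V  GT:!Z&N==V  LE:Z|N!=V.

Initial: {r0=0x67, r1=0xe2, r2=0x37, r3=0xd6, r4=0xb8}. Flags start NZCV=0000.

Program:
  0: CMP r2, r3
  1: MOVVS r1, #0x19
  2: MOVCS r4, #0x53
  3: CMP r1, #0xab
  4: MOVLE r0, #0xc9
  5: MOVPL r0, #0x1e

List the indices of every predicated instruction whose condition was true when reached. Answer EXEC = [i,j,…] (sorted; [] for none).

EXEC = [5]

0: ✓ CMP  NZCV=0000
1: · MOVVS
2: · MOVCS
3: ✓ CMP  NZCV=0010
4: · MOVLE
5: ✓ MOVPL  r0←0x1e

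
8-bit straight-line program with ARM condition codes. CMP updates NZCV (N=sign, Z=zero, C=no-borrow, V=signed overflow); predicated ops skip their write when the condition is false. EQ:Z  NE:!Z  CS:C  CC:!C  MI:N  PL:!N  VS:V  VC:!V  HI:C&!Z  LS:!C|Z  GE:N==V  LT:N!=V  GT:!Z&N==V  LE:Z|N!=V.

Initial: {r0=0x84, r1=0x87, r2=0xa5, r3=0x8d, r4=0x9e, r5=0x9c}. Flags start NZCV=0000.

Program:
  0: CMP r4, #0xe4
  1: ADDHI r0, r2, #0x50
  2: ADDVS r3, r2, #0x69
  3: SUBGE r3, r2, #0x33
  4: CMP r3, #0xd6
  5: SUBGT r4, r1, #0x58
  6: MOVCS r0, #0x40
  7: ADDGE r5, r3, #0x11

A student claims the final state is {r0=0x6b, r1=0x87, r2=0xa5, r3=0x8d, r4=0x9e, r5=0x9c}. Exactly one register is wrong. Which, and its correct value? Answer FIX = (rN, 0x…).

0: ✓ CMP  NZCV=1000
1: · ADDHI
2: · ADDVS
3: · SUBGE
4: ✓ CMP  NZCV=1000
5: · SUBGT
6: · MOVCS
7: · ADDGE

FIX = (r0, 0x84)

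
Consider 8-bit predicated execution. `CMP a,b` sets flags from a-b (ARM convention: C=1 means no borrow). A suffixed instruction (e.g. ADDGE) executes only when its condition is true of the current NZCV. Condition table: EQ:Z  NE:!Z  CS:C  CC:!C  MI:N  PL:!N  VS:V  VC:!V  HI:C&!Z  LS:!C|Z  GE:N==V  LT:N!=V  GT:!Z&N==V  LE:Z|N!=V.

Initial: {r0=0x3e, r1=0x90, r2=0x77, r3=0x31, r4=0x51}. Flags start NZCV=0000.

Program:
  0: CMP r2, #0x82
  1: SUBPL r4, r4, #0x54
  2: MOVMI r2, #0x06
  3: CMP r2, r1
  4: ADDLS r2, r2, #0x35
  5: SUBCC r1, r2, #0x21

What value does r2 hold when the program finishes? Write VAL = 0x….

VAL = 0x3b

[0] flags=1001 → (cmp)
[1] flags=1001 PL?F → skip
[2] flags=1001 MI?T → r2=0x06
[3] flags=0000 → (cmp)
[4] flags=0000 LS?T → r2=0x3b
[5] flags=0000 CC?T → r1=0x1a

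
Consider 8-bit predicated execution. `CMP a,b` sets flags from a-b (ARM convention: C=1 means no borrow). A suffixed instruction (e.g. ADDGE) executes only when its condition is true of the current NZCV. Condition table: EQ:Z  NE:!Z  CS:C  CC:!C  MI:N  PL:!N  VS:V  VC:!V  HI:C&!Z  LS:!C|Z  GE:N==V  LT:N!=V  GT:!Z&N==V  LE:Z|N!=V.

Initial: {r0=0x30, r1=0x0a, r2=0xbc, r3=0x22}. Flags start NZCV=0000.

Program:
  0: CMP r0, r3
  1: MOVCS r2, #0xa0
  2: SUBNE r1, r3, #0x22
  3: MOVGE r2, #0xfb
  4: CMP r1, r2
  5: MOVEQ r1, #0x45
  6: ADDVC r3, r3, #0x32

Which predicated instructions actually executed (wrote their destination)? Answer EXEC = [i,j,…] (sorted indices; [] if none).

[0] flags=0010 → (cmp)
[1] flags=0010 CS?T → r2=0xa0
[2] flags=0010 NE?T → r1=0x00
[3] flags=0010 GE?T → r2=0xfb
[4] flags=0000 → (cmp)
[5] flags=0000 EQ?F → skip
[6] flags=0000 VC?T → r3=0x54

EXEC = [1,2,3,6]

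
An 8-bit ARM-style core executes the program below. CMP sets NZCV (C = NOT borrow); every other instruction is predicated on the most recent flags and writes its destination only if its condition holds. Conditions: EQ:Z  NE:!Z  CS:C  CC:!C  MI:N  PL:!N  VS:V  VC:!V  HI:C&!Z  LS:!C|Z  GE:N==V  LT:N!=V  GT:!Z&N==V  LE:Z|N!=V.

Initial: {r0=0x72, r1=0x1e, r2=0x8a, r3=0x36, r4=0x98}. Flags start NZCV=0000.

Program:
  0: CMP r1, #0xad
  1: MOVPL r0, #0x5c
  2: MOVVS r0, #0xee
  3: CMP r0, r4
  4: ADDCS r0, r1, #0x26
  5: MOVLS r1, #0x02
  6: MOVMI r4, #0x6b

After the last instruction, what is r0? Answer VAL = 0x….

VAL = 0x5c

[0] flags=0000 → (cmp)
[1] flags=0000 PL?T → r0=0x5c
[2] flags=0000 VS?F → skip
[3] flags=1001 → (cmp)
[4] flags=1001 CS?F → skip
[5] flags=1001 LS?T → r1=0x02
[6] flags=1001 MI?T → r4=0x6b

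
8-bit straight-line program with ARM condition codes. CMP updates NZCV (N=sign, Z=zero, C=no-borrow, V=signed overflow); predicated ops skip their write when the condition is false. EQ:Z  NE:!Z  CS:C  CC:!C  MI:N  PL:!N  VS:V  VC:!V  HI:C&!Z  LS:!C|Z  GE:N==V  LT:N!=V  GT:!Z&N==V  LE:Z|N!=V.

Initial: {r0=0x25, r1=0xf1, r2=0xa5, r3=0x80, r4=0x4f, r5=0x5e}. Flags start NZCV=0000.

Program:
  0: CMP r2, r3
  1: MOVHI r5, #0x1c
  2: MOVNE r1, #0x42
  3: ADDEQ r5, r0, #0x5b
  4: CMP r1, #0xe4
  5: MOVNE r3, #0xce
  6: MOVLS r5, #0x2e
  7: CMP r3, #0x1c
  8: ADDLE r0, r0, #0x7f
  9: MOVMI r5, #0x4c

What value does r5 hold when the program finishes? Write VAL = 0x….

0: ✓ CMP  NZCV=0010
1: ✓ MOVHI  r5←0x1c
2: ✓ MOVNE  r1←0x42
3: · ADDEQ
4: ✓ CMP  NZCV=0000
5: ✓ MOVNE  r3←0xce
6: ✓ MOVLS  r5←0x2e
7: ✓ CMP  NZCV=1010
8: ✓ ADDLE  r0←0xa4
9: ✓ MOVMI  r5←0x4c

VAL = 0x4c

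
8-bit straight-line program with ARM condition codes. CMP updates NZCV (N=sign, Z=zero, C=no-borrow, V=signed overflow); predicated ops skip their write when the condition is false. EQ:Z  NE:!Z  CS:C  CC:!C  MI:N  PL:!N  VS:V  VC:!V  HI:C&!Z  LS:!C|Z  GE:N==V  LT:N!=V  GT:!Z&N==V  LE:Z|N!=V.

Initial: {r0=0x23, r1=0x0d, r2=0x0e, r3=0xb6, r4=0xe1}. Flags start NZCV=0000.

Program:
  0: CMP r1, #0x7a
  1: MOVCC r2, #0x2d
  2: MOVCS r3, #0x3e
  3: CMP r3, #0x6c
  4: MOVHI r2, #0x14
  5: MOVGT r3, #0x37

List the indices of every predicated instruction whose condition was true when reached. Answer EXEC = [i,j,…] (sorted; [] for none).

[0] flags=1000 → (cmp)
[1] flags=1000 CC?T → r2=0x2d
[2] flags=1000 CS?F → skip
[3] flags=0011 → (cmp)
[4] flags=0011 HI?T → r2=0x14
[5] flags=0011 GT?F → skip

EXEC = [1,4]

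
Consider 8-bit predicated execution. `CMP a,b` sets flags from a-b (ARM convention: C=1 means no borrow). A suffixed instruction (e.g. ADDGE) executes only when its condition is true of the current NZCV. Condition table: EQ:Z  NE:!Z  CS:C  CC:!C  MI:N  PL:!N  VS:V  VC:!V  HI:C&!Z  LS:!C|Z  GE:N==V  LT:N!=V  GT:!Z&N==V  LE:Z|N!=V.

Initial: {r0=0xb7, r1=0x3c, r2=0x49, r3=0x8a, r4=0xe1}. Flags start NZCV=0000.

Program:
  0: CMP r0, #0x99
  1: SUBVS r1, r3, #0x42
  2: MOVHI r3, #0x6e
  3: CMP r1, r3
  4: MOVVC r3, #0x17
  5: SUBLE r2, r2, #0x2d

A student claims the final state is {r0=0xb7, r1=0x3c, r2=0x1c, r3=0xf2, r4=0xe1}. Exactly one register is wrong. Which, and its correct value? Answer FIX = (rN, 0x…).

FIX = (r3, 0x17)

0: ✓ CMP  NZCV=0010
1: · SUBVS
2: ✓ MOVHI  r3←0x6e
3: ✓ CMP  NZCV=1000
4: ✓ MOVVC  r3←0x17
5: ✓ SUBLE  r2←0x1c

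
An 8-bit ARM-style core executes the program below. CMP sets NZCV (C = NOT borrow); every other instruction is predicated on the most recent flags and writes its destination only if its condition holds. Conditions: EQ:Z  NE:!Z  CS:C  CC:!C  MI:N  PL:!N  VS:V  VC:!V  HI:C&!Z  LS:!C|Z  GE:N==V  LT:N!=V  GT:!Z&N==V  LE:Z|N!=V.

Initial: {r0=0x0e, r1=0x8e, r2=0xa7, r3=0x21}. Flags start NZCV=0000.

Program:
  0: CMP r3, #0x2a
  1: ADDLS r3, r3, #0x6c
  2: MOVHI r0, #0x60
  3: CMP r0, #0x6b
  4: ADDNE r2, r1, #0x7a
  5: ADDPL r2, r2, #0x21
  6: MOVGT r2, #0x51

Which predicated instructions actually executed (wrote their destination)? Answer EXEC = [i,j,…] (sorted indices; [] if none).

EXEC = [1,4]

0: ✓ CMP  NZCV=1000
1: ✓ ADDLS  r3←0x8d
2: · MOVHI
3: ✓ CMP  NZCV=1000
4: ✓ ADDNE  r2←0x08
5: · ADDPL
6: · MOVGT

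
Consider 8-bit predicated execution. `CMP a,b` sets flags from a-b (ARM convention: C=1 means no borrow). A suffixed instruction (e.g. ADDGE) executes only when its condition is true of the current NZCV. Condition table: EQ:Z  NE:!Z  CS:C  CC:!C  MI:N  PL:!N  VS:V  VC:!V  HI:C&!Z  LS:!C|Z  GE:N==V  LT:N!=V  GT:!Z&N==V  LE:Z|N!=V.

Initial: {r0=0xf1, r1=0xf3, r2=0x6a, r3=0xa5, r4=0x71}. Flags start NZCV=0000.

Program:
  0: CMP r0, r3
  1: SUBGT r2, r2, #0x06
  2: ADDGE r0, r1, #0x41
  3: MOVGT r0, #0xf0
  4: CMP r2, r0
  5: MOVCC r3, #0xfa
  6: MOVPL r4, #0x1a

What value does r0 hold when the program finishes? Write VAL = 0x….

0: ✓ CMP  NZCV=0010
1: ✓ SUBGT  r2←0x64
2: ✓ ADDGE  r0←0x34
3: ✓ MOVGT  r0←0xf0
4: ✓ CMP  NZCV=0000
5: ✓ MOVCC  r3←0xfa
6: ✓ MOVPL  r4←0x1a

VAL = 0xf0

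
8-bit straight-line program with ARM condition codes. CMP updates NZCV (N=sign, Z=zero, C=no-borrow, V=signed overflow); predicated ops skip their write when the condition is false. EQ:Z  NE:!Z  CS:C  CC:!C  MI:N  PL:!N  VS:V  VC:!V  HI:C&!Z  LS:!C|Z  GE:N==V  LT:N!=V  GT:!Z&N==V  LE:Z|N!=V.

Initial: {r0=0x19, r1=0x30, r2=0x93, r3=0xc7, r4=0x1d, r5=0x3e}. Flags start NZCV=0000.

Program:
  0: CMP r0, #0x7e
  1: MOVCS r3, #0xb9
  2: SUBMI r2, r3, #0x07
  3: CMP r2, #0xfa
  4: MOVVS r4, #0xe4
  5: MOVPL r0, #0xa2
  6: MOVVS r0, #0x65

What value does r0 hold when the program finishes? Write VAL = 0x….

VAL = 0x19

[0] flags=1000 → (cmp)
[1] flags=1000 CS?F → skip
[2] flags=1000 MI?T → r2=0xc0
[3] flags=1000 → (cmp)
[4] flags=1000 VS?F → skip
[5] flags=1000 PL?F → skip
[6] flags=1000 VS?F → skip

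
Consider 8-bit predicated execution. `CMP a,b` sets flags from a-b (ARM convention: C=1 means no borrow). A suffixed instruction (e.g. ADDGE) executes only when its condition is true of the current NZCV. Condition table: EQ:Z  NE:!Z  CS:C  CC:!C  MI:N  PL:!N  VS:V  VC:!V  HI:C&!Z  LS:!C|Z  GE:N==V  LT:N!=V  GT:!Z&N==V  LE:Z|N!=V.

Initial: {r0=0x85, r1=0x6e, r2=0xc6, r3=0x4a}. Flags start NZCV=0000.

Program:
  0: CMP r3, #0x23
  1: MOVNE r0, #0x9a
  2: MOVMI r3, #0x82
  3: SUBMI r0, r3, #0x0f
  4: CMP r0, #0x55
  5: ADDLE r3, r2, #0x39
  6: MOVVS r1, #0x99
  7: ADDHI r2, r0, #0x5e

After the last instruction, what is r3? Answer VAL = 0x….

[0] flags=0010 → (cmp)
[1] flags=0010 NE?T → r0=0x9a
[2] flags=0010 MI?F → skip
[3] flags=0010 MI?F → skip
[4] flags=0011 → (cmp)
[5] flags=0011 LE?T → r3=0xff
[6] flags=0011 VS?T → r1=0x99
[7] flags=0011 HI?T → r2=0xf8

VAL = 0xff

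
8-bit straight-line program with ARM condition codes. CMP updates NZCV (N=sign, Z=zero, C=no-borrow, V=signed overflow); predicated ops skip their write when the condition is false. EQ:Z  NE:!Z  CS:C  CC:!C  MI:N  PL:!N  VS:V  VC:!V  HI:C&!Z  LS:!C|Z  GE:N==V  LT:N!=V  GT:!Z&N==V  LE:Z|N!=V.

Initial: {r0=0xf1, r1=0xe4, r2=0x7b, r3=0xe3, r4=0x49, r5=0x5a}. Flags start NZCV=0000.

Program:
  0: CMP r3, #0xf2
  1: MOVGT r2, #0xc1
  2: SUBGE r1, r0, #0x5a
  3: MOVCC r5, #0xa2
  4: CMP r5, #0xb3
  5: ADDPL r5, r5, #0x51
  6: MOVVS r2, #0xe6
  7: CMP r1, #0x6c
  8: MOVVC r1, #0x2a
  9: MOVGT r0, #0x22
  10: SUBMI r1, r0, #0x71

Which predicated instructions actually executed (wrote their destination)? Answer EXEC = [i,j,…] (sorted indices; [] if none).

[0] flags=1000 → (cmp)
[1] flags=1000 GT?F → skip
[2] flags=1000 GE?F → skip
[3] flags=1000 CC?T → r5=0xa2
[4] flags=1000 → (cmp)
[5] flags=1000 PL?F → skip
[6] flags=1000 VS?F → skip
[7] flags=0011 → (cmp)
[8] flags=0011 VC?F → skip
[9] flags=0011 GT?F → skip
[10] flags=0011 MI?F → skip

EXEC = [3]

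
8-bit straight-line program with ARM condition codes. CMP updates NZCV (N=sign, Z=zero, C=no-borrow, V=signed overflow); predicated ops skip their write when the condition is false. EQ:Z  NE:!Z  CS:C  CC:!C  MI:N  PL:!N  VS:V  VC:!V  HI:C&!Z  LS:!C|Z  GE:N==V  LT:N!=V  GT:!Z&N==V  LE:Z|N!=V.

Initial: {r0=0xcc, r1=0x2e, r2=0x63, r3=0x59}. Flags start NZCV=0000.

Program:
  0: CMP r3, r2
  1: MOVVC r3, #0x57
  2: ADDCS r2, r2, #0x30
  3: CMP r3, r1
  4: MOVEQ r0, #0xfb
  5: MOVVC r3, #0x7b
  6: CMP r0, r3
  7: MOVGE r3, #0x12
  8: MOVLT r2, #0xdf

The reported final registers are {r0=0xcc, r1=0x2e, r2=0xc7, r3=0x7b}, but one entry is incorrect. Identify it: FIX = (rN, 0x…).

FIX = (r2, 0xdf)

[0] flags=1000 → (cmp)
[1] flags=1000 VC?T → r3=0x57
[2] flags=1000 CS?F → skip
[3] flags=0010 → (cmp)
[4] flags=0010 EQ?F → skip
[5] flags=0010 VC?T → r3=0x7b
[6] flags=0011 → (cmp)
[7] flags=0011 GE?F → skip
[8] flags=0011 LT?T → r2=0xdf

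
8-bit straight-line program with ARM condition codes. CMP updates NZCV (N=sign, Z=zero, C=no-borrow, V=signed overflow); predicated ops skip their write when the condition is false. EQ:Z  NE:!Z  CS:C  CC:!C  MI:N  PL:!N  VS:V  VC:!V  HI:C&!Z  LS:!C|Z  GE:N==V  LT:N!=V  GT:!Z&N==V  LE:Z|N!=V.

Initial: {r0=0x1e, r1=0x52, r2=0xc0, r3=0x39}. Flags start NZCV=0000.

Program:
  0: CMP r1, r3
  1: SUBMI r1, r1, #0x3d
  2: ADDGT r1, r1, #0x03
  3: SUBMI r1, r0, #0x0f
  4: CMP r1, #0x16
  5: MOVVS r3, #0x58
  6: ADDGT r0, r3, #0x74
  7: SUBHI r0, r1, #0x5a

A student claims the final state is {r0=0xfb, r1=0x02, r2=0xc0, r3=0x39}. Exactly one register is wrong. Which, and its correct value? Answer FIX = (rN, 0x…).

0: ✓ CMP  NZCV=0010
1: · SUBMI
2: ✓ ADDGT  r1←0x55
3: · SUBMI
4: ✓ CMP  NZCV=0010
5: · MOVVS
6: ✓ ADDGT  r0←0xad
7: ✓ SUBHI  r0←0xfb

FIX = (r1, 0x55)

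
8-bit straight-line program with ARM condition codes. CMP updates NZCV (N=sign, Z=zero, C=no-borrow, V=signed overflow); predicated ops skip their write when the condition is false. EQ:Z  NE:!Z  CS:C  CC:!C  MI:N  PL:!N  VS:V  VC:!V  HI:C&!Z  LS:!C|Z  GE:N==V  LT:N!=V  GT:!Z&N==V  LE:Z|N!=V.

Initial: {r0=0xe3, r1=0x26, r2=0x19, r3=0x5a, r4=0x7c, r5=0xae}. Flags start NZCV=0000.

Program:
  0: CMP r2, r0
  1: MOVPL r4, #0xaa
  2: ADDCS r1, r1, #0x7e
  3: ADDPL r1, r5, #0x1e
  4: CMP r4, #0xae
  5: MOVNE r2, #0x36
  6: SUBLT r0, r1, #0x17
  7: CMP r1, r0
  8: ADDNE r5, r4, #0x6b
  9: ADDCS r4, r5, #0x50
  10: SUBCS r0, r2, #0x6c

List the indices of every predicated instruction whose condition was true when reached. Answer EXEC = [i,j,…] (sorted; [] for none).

EXEC = [1,3,5,6,8,9,10]

0: ✓ CMP  NZCV=0000
1: ✓ MOVPL  r4←0xaa
2: · ADDCS
3: ✓ ADDPL  r1←0xcc
4: ✓ CMP  NZCV=1000
5: ✓ MOVNE  r2←0x36
6: ✓ SUBLT  r0←0xb5
7: ✓ CMP  NZCV=0010
8: ✓ ADDNE  r5←0x15
9: ✓ ADDCS  r4←0x65
10: ✓ SUBCS  r0←0xca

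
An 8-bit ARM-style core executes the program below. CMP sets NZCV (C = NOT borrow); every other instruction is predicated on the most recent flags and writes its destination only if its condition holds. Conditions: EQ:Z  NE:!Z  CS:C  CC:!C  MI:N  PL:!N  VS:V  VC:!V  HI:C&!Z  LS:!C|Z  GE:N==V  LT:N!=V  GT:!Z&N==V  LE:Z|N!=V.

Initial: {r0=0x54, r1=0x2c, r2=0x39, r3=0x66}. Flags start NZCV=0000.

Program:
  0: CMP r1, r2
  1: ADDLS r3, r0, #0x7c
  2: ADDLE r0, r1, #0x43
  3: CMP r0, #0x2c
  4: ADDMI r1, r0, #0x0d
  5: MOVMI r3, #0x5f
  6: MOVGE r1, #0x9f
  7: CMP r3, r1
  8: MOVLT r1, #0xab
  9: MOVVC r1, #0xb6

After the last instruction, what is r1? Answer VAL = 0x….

0: ✓ CMP  NZCV=1000
1: ✓ ADDLS  r3←0xd0
2: ✓ ADDLE  r0←0x6f
3: ✓ CMP  NZCV=0010
4: · ADDMI
5: · MOVMI
6: ✓ MOVGE  r1←0x9f
7: ✓ CMP  NZCV=0010
8: · MOVLT
9: ✓ MOVVC  r1←0xb6

VAL = 0xb6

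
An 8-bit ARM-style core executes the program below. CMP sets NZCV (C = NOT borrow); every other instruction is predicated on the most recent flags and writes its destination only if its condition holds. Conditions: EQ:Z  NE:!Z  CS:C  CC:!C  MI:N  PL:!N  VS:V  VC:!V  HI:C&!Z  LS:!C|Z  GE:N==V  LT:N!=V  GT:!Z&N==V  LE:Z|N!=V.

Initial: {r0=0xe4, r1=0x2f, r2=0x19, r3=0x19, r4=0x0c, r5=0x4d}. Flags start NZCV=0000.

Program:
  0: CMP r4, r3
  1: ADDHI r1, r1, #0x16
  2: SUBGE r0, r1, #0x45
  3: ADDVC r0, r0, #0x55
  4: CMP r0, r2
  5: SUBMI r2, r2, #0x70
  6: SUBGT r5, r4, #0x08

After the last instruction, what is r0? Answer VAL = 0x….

VAL = 0x39

0: ✓ CMP  NZCV=1000
1: · ADDHI
2: · SUBGE
3: ✓ ADDVC  r0←0x39
4: ✓ CMP  NZCV=0010
5: · SUBMI
6: ✓ SUBGT  r5←0x04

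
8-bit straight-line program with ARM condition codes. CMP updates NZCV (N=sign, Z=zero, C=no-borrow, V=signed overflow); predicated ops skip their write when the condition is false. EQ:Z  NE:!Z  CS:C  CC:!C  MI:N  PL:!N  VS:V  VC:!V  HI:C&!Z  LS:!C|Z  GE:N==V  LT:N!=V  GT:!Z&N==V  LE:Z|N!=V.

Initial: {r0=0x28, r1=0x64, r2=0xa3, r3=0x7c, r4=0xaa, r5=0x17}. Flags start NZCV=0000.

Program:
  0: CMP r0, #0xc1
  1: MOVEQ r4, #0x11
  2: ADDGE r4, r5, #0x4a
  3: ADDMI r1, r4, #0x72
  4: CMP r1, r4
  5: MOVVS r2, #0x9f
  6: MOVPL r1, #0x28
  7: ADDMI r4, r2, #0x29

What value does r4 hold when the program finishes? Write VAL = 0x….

VAL = 0x61

[0] flags=0000 → (cmp)
[1] flags=0000 EQ?F → skip
[2] flags=0000 GE?T → r4=0x61
[3] flags=0000 MI?F → skip
[4] flags=0010 → (cmp)
[5] flags=0010 VS?F → skip
[6] flags=0010 PL?T → r1=0x28
[7] flags=0010 MI?F → skip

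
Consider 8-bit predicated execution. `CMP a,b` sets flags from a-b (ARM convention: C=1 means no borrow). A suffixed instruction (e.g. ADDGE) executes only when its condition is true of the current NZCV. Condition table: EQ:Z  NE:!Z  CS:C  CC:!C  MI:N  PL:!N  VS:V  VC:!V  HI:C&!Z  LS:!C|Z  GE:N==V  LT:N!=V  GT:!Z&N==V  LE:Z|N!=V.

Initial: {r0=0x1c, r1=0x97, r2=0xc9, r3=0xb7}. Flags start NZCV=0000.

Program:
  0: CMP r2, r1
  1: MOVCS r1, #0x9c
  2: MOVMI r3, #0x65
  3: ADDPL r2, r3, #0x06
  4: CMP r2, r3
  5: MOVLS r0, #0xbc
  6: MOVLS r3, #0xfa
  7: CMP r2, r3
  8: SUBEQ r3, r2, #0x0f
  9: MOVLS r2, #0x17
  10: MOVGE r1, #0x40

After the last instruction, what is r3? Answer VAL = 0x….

0: ✓ CMP  NZCV=0010
1: ✓ MOVCS  r1←0x9c
2: · MOVMI
3: ✓ ADDPL  r2←0xbd
4: ✓ CMP  NZCV=0010
5: · MOVLS
6: · MOVLS
7: ✓ CMP  NZCV=0010
8: · SUBEQ
9: · MOVLS
10: ✓ MOVGE  r1←0x40

VAL = 0xb7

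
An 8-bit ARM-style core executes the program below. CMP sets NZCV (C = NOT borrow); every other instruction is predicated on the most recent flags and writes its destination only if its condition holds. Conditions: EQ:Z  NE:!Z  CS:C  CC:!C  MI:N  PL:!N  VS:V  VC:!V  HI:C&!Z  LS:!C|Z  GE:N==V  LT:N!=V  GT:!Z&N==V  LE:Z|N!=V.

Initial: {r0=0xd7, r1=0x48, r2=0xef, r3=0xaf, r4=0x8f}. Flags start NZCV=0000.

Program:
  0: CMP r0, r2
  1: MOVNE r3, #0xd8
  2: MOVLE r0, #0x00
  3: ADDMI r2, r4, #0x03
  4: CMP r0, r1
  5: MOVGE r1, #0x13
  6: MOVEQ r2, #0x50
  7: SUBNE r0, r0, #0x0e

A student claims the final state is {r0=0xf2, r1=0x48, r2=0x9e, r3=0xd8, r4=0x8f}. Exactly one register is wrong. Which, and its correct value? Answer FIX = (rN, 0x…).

[0] flags=1000 → (cmp)
[1] flags=1000 NE?T → r3=0xd8
[2] flags=1000 LE?T → r0=0x00
[3] flags=1000 MI?T → r2=0x92
[4] flags=1000 → (cmp)
[5] flags=1000 GE?F → skip
[6] flags=1000 EQ?F → skip
[7] flags=1000 NE?T → r0=0xf2

FIX = (r2, 0x92)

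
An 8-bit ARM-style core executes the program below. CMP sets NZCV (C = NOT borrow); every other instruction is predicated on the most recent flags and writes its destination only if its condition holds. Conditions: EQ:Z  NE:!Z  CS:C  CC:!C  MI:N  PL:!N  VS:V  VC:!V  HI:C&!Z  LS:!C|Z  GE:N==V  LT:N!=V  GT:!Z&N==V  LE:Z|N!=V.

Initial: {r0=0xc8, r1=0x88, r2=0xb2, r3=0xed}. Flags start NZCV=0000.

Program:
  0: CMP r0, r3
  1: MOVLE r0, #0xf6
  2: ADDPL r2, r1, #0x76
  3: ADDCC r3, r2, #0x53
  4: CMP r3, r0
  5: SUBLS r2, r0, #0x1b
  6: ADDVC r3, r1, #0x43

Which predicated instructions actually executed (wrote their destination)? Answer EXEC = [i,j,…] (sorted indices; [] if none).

0: ✓ CMP  NZCV=1000
1: ✓ MOVLE  r0←0xf6
2: · ADDPL
3: ✓ ADDCC  r3←0x05
4: ✓ CMP  NZCV=0000
5: ✓ SUBLS  r2←0xdb
6: ✓ ADDVC  r3←0xcb

EXEC = [1,3,5,6]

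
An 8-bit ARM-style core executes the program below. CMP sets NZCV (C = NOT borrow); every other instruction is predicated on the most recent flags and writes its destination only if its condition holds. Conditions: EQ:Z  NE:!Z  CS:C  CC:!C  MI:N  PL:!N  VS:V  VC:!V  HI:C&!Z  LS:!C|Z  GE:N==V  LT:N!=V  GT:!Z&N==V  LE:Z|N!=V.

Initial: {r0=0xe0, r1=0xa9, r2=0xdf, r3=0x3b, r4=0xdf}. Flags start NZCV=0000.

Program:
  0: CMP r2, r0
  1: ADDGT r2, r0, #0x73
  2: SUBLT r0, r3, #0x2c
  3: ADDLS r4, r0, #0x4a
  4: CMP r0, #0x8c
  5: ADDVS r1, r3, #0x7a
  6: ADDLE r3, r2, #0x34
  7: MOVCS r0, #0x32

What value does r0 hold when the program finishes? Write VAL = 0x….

[0] flags=1000 → (cmp)
[1] flags=1000 GT?F → skip
[2] flags=1000 LT?T → r0=0x0f
[3] flags=1000 LS?T → r4=0x59
[4] flags=1001 → (cmp)
[5] flags=1001 VS?T → r1=0xb5
[6] flags=1001 LE?F → skip
[7] flags=1001 CS?F → skip

VAL = 0x0f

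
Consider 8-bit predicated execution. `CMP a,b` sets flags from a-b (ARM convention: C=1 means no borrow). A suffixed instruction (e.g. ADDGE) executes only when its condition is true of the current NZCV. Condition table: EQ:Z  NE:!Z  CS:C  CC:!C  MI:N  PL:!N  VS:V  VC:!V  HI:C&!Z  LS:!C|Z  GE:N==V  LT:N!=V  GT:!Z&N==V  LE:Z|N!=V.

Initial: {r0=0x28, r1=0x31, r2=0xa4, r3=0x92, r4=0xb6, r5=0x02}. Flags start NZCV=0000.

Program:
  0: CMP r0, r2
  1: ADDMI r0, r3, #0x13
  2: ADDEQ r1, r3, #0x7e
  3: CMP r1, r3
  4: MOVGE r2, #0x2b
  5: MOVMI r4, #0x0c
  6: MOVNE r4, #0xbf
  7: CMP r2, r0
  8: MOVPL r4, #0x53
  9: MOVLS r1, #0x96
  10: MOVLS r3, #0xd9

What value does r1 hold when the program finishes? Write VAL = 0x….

VAL = 0x96

0: ✓ CMP  NZCV=1001
1: ✓ ADDMI  r0←0xa5
2: · ADDEQ
3: ✓ CMP  NZCV=1001
4: ✓ MOVGE  r2←0x2b
5: ✓ MOVMI  r4←0x0c
6: ✓ MOVNE  r4←0xbf
7: ✓ CMP  NZCV=1001
8: · MOVPL
9: ✓ MOVLS  r1←0x96
10: ✓ MOVLS  r3←0xd9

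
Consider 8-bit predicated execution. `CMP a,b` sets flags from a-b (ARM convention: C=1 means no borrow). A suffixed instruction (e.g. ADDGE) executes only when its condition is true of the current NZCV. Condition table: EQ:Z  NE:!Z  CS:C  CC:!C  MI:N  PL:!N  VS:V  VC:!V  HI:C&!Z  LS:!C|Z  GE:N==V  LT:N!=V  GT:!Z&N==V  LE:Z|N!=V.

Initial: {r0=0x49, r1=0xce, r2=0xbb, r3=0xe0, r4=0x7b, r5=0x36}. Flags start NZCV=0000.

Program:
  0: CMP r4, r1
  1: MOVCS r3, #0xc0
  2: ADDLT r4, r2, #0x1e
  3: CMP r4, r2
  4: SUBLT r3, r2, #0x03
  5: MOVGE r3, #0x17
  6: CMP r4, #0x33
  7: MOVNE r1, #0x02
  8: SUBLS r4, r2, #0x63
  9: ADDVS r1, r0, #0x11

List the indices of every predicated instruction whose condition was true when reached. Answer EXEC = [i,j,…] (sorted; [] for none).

EXEC = [5,7]

[0] flags=1001 → (cmp)
[1] flags=1001 CS?F → skip
[2] flags=1001 LT?F → skip
[3] flags=1001 → (cmp)
[4] flags=1001 LT?F → skip
[5] flags=1001 GE?T → r3=0x17
[6] flags=0010 → (cmp)
[7] flags=0010 NE?T → r1=0x02
[8] flags=0010 LS?F → skip
[9] flags=0010 VS?F → skip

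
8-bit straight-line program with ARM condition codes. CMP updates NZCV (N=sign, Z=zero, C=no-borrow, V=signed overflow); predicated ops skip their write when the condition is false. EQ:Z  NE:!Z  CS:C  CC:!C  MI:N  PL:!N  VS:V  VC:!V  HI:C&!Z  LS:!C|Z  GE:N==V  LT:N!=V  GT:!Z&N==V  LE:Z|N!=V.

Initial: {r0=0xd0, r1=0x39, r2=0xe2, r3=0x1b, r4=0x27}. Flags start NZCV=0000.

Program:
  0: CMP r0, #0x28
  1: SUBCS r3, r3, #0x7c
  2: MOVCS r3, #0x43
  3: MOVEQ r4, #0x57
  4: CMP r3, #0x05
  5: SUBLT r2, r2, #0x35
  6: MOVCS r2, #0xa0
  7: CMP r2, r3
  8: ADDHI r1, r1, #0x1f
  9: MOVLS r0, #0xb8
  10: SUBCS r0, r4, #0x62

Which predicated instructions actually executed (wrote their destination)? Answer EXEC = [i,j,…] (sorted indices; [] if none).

EXEC = [1,2,6,8,10]

0: ✓ CMP  NZCV=1010
1: ✓ SUBCS  r3←0x9f
2: ✓ MOVCS  r3←0x43
3: · MOVEQ
4: ✓ CMP  NZCV=0010
5: · SUBLT
6: ✓ MOVCS  r2←0xa0
7: ✓ CMP  NZCV=0011
8: ✓ ADDHI  r1←0x58
9: · MOVLS
10: ✓ SUBCS  r0←0xc5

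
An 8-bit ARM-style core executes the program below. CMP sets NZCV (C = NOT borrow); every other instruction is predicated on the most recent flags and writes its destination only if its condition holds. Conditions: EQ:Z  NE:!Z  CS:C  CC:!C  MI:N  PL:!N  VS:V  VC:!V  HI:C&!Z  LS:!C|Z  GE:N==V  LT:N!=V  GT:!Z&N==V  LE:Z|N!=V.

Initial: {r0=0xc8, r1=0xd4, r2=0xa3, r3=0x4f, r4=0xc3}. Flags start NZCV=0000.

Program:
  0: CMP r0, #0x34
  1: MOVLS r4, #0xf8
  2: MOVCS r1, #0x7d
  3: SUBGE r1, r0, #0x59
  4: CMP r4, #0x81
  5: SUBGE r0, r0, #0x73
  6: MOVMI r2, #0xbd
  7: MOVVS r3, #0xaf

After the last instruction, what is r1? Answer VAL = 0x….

[0] flags=1010 → (cmp)
[1] flags=1010 LS?F → skip
[2] flags=1010 CS?T → r1=0x7d
[3] flags=1010 GE?F → skip
[4] flags=0010 → (cmp)
[5] flags=0010 GE?T → r0=0x55
[6] flags=0010 MI?F → skip
[7] flags=0010 VS?F → skip

VAL = 0x7d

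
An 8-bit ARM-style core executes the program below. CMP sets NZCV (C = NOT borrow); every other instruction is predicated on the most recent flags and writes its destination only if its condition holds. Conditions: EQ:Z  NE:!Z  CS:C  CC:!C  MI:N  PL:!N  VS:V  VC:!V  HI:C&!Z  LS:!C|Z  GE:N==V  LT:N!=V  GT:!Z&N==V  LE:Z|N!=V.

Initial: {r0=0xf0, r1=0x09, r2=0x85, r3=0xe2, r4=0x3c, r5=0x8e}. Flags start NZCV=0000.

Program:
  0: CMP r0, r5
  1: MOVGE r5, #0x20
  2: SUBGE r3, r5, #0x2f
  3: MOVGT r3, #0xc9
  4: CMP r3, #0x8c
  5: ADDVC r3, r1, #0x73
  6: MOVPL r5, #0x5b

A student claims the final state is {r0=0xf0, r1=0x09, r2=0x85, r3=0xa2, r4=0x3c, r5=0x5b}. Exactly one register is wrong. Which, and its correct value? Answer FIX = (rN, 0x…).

FIX = (r3, 0x7c)

[0] flags=0010 → (cmp)
[1] flags=0010 GE?T → r5=0x20
[2] flags=0010 GE?T → r3=0xf1
[3] flags=0010 GT?T → r3=0xc9
[4] flags=0010 → (cmp)
[5] flags=0010 VC?T → r3=0x7c
[6] flags=0010 PL?T → r5=0x5b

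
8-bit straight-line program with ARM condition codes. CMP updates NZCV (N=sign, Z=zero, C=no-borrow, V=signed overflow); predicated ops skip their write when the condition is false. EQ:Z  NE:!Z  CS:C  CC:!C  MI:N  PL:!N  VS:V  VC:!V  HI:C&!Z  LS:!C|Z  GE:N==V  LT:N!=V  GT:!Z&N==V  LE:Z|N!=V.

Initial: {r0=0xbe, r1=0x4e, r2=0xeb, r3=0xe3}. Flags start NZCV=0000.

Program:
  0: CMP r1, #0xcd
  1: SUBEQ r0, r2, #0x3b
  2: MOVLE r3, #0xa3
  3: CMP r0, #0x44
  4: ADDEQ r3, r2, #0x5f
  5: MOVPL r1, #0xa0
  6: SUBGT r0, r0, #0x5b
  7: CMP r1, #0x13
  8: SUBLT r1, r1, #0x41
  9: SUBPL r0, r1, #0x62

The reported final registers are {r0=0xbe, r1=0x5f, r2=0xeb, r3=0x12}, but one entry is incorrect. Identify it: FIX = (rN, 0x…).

[0] flags=1001 → (cmp)
[1] flags=1001 EQ?F → skip
[2] flags=1001 LE?F → skip
[3] flags=0011 → (cmp)
[4] flags=0011 EQ?F → skip
[5] flags=0011 PL?T → r1=0xa0
[6] flags=0011 GT?F → skip
[7] flags=1010 → (cmp)
[8] flags=1010 LT?T → r1=0x5f
[9] flags=1010 PL?F → skip

FIX = (r3, 0xe3)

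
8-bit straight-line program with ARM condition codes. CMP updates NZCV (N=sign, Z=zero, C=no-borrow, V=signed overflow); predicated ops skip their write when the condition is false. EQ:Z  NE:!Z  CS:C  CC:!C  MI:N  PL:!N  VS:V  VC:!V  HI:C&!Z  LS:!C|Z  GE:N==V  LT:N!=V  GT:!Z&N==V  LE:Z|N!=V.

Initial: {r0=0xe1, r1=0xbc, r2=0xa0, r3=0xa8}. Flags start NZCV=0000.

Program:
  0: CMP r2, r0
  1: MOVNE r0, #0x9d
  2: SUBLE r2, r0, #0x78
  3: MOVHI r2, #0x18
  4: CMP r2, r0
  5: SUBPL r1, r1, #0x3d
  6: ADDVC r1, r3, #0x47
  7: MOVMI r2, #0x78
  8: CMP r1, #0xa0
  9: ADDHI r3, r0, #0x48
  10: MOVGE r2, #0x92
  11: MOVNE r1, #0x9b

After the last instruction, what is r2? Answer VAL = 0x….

VAL = 0x92

0: ✓ CMP  NZCV=1000
1: ✓ MOVNE  r0←0x9d
2: ✓ SUBLE  r2←0x25
3: · MOVHI
4: ✓ CMP  NZCV=1001
5: · SUBPL
6: · ADDVC
7: ✓ MOVMI  r2←0x78
8: ✓ CMP  NZCV=0010
9: ✓ ADDHI  r3←0xe5
10: ✓ MOVGE  r2←0x92
11: ✓ MOVNE  r1←0x9b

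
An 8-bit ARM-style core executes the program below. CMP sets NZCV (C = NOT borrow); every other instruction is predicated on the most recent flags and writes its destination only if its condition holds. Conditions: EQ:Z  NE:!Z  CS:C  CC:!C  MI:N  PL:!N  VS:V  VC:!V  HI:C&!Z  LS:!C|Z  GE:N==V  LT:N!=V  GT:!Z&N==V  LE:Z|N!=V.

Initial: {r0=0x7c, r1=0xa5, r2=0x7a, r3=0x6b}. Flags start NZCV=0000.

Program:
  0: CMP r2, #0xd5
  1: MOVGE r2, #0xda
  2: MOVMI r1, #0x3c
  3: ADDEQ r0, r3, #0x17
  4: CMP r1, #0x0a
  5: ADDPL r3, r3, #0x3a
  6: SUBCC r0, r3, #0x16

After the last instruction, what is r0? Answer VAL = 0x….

VAL = 0x7c

0: ✓ CMP  NZCV=1001
1: ✓ MOVGE  r2←0xda
2: ✓ MOVMI  r1←0x3c
3: · ADDEQ
4: ✓ CMP  NZCV=0010
5: ✓ ADDPL  r3←0xa5
6: · SUBCC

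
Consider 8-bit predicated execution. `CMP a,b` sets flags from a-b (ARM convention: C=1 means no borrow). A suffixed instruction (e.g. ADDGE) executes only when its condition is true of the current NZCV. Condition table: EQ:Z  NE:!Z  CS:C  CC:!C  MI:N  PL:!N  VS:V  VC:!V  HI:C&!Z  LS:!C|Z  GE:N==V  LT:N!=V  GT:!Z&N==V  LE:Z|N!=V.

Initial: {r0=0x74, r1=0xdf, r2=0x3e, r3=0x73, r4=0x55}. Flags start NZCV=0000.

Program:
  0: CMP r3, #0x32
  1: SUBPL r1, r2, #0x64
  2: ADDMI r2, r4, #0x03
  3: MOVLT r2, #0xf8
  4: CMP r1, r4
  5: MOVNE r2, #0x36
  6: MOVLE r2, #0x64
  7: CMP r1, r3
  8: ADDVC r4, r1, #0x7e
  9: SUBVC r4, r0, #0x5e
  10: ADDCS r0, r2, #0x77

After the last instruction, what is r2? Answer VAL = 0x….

VAL = 0x64

0: ✓ CMP  NZCV=0010
1: ✓ SUBPL  r1←0xda
2: · ADDMI
3: · MOVLT
4: ✓ CMP  NZCV=1010
5: ✓ MOVNE  r2←0x36
6: ✓ MOVLE  r2←0x64
7: ✓ CMP  NZCV=0011
8: · ADDVC
9: · SUBVC
10: ✓ ADDCS  r0←0xdb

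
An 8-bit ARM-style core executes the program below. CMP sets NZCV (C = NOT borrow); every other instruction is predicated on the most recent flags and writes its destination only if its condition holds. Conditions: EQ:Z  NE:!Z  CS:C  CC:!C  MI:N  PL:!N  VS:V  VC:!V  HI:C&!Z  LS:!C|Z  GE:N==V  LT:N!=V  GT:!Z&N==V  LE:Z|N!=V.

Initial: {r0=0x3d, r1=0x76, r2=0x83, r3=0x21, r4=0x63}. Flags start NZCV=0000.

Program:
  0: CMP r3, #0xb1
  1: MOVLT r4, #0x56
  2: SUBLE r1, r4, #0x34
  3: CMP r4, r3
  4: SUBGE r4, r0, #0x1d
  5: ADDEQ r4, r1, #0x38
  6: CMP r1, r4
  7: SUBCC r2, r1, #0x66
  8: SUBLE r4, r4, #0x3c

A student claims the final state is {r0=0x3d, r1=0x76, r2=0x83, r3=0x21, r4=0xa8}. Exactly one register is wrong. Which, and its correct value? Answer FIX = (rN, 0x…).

FIX = (r4, 0x20)

[0] flags=0000 → (cmp)
[1] flags=0000 LT?F → skip
[2] flags=0000 LE?F → skip
[3] flags=0010 → (cmp)
[4] flags=0010 GE?T → r4=0x20
[5] flags=0010 EQ?F → skip
[6] flags=0010 → (cmp)
[7] flags=0010 CC?F → skip
[8] flags=0010 LE?F → skip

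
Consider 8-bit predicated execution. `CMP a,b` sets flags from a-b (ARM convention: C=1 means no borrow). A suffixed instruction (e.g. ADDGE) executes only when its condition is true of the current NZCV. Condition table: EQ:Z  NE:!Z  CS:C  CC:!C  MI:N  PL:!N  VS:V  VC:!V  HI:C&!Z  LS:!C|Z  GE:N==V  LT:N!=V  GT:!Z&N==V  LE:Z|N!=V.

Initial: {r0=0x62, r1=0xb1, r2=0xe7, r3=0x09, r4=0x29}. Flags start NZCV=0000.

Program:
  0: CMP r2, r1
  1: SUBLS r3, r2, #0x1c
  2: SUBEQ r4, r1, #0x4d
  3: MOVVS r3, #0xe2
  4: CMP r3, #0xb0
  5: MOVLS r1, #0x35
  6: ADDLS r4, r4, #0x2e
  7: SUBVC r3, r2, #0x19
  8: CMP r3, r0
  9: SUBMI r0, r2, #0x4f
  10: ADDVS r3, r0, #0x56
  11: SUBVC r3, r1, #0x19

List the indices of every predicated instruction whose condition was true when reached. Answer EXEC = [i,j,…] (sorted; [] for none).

0: ✓ CMP  NZCV=0010
1: · SUBLS
2: · SUBEQ
3: · MOVVS
4: ✓ CMP  NZCV=0000
5: ✓ MOVLS  r1←0x35
6: ✓ ADDLS  r4←0x57
7: ✓ SUBVC  r3←0xce
8: ✓ CMP  NZCV=0011
9: · SUBMI
10: ✓ ADDVS  r3←0xb8
11: · SUBVC

EXEC = [5,6,7,10]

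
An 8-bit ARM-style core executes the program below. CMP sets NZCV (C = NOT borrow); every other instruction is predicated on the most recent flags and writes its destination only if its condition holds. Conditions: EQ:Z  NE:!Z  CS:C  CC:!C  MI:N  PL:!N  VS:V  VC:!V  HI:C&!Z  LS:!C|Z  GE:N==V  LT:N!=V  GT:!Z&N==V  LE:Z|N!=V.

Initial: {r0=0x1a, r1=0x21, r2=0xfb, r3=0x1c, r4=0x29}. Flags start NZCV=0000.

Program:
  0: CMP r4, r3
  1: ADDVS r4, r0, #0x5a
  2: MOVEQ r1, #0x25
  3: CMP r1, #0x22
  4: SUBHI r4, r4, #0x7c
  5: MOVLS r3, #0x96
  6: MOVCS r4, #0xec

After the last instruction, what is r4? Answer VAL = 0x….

VAL = 0x29

0: ✓ CMP  NZCV=0010
1: · ADDVS
2: · MOVEQ
3: ✓ CMP  NZCV=1000
4: · SUBHI
5: ✓ MOVLS  r3←0x96
6: · MOVCS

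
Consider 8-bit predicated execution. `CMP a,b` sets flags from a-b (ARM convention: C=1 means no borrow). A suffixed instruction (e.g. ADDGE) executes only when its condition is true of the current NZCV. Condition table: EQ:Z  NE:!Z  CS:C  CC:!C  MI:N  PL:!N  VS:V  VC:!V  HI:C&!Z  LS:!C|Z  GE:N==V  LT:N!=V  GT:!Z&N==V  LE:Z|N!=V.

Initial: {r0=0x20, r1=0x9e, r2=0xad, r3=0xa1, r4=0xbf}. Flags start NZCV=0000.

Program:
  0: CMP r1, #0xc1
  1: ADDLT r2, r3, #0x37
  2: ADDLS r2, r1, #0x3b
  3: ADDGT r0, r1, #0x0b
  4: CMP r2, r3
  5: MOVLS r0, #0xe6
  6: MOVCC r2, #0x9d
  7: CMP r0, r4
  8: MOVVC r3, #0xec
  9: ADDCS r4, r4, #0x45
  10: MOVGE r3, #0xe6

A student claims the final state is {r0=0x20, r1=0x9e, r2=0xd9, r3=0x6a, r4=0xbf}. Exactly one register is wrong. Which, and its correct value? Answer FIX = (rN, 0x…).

FIX = (r3, 0xe6)

[0] flags=1000 → (cmp)
[1] flags=1000 LT?T → r2=0xd8
[2] flags=1000 LS?T → r2=0xd9
[3] flags=1000 GT?F → skip
[4] flags=0010 → (cmp)
[5] flags=0010 LS?F → skip
[6] flags=0010 CC?F → skip
[7] flags=0000 → (cmp)
[8] flags=0000 VC?T → r3=0xec
[9] flags=0000 CS?F → skip
[10] flags=0000 GE?T → r3=0xe6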